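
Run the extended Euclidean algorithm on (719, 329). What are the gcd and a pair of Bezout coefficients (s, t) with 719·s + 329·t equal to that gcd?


Euclidean algorithm on (719, 329) — divide until remainder is 0:
  719 = 2 · 329 + 61
  329 = 5 · 61 + 24
  61 = 2 · 24 + 13
  24 = 1 · 13 + 11
  13 = 1 · 11 + 2
  11 = 5 · 2 + 1
  2 = 2 · 1 + 0
gcd(719, 329) = 1.
Track Bezout coefficients alongside the remainders: start with r₀ = 719 = a·1 + b·0 (s = 1, t = 0) and r₁ = 329 = a·0 + b·1 (s = 0, t = 1); each new remainder r_{k+1} = r_{k-1} − q_k·r_k inherits s_{k+1} = s_{k-1} − q_k·s_k, t_{k+1} = t_{k-1} − q_k·t_k, so r_k = a·s_k + b·t_k at every step:
  q = 2: r = 61, s = 1 − 2·0 = 1, t = 0 − 2·1 = -2  (check: 719·1 + 329·(-2) = 61)
  q = 5: r = 24, s = 0 − 5·1 = -5, t = 1 − 5·(-2) = 11  (check: 719·(-5) + 329·11 = 24)
  q = 2: r = 13, s = 1 − 2·(-5) = 11, t = -2 − 2·11 = -24  (check: 719·11 + 329·(-24) = 13)
  q = 1: r = 11, s = -5 − 1·11 = -16, t = 11 − 1·(-24) = 35  (check: 719·(-16) + 329·35 = 11)
  q = 1: r = 2, s = 11 − 1·(-16) = 27, t = -24 − 1·35 = -59  (check: 719·27 + 329·(-59) = 2)
  q = 5: r = 1, s = -16 − 5·27 = -151, t = 35 − 5·(-59) = 330  (check: 719·(-151) + 329·330 = 1)
The row with r = 1 (the gcd) gives the Bezout coefficients s = -151, t = 330.
Result: 719 · (-151) + 329 · (330) = 1.

gcd(719, 329) = 1; s = -151, t = 330 (check: 719·(-151) + 329·330 = 1).


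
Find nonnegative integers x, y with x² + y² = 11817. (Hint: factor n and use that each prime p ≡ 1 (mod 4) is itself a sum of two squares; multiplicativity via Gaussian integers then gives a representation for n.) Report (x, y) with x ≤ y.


Step 1: Factor n = 11817 = 3^2 · 13 · 101.
Step 2: Check the mod-4 condition on each prime factor: 3 ≡ 3 (mod 4), exponent 2 (must be even); 13 ≡ 1 (mod 4), exponent 1; 101 ≡ 1 (mod 4), exponent 1.
All primes ≡ 3 (mod 4) appear to even exponent (or don't appear), so by the two-squares theorem n IS expressible as a sum of two squares.
Step 3: Build a representation. Group n = k² · m with k = 3 and m = 13 · 101 = 1313 (a product of primes ≡ 1 (mod 4)); a representation of m scales to one of n via (k·x)² + (k·y)² = k²(x² + y²). Each prime p ≡ 1 (mod 4) is itself a sum of two squares; find a² by testing p − a² for a perfect square:
  13: 13 − 1² = 12, 13 − 2² = 9 = 3² ⇒ 13 = 2² + 3².
  101: 101 − 1² = 100 = 10² ⇒ 101 = 1² + 10².
  Combine using the Brahmagupta–Fibonacci identity (a² + b²)(c² + d²) = (ac − bd)² + (ad + bc)² = (ac + bd)² + (ad − bc)²:
  13 · 101 = 1313: from (2² + 3²)(1² + 10²), take (2·1 − 3·10, 2·10 + 3·1) = (2 − 30, 20 + 3) = (-28, 23); dropping signs (only squares matter) gives (28, 23); check 28² + 23² = 784 + 529 = 1313 ✓.
  Scale by k = 3: (3·28, 3·23) = (84, 69).
Step 4: Order so x ≤ y and verify: 69² + 84² = 4761 + 7056 = 11817 = n. ✓

n = 11817 = 69² + 84² (one valid representation with x ≤ y).


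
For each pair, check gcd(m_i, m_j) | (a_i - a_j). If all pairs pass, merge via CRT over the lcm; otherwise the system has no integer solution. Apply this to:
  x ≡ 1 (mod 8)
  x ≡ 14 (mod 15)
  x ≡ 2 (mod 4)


Moduli 8, 15, 4 are not pairwise coprime, so CRT works modulo lcm(m_i) when all pairwise compatibility conditions hold.
Pairwise compatibility: gcd(m_i, m_j) must divide a_i - a_j for every pair.
Merge one congruence at a time:
  Start: x ≡ 1 (mod 8).
  Combine with x ≡ 14 (mod 15): gcd(8, 15) = 1; 14 - 1 = 13, which IS divisible by 1, so compatible.
    Write x = 1 + 8·t and substitute into x ≡ 14 (mod 15): 8·t ≡ 14 − 1 = 13 (mod 15).
    The inverse of 8 mod 15 is 2 (since 8·2 = 16 = 1·15 + 1), so t ≡ 2·13 = 26 ≡ 11 (mod 15).
    Then x = 1 + 8·11 = 89, valid modulo lcm(8, 15) = 120: x ≡ 89 (mod 120).
  Combine with x ≡ 2 (mod 4): gcd(120, 4) = 4, and 2 - 89 = -87 is NOT divisible by 4.
    ⇒ system is inconsistent (no integer solution).

No solution (the system is inconsistent).


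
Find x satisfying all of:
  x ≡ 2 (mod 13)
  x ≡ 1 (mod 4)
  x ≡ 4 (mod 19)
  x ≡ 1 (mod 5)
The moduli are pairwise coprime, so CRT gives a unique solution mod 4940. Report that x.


Product of moduli M = 13 · 4 · 19 · 5 = 4940.
Merge one congruence at a time:
  Start: x ≡ 2 (mod 13).
  Combine with x ≡ 1 (mod 4); new modulus lcm = 52.
    Write x = 2 + 13·t and substitute into x ≡ 1 (mod 4): 13·t ≡ 1 − 2 = -1 (mod 4).
    Reduce coefficients mod 4: 1·t ≡ 3 (mod 4).
    So t ≡ 3 (mod 4).
    Then x = 2 + 13·3 = 41, valid modulo lcm(13, 4) = 52: x ≡ 41 (mod 52).
  Combine with x ≡ 4 (mod 19); new modulus lcm = 988.
    Write x = 41 + 52·t and substitute into x ≡ 4 (mod 19): 52·t ≡ 4 − 41 = -37 (mod 19).
    Reduce coefficients mod 19: 14·t ≡ 1 (mod 19).
    The inverse of 14 mod 19 is 15 (since 14·15 = 210 = 11·19 + 1), so t ≡ 15·1 = 15 ≡ 15 (mod 19).
    Then x = 41 + 52·15 = 821, valid modulo lcm(52, 19) = 988: x ≡ 821 (mod 988).
  Combine with x ≡ 1 (mod 5); new modulus lcm = 4940.
    Write x = 821 + 988·t and substitute into x ≡ 1 (mod 5): 988·t ≡ 1 − 821 = -820 (mod 5).
    Reduce coefficients mod 5: 3·t ≡ 0 (mod 5).
    The inverse of 3 mod 5 is 2 (since 3·2 = 6 = 1·5 + 1), so t ≡ 2·0 = 0 ≡ 0 (mod 5).
    Then x = 821 + 988·0 = 821, valid modulo lcm(988, 5) = 4940: x ≡ 821 (mod 4940).
Verify against each original: 821 mod 13 = 2, 821 mod 4 = 1, 821 mod 19 = 4, 821 mod 5 = 1.

x ≡ 821 (mod 4940).


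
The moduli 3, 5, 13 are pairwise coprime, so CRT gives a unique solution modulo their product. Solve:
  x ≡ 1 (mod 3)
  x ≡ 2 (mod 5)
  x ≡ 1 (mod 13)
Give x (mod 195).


Moduli 3, 5, 13 are pairwise coprime; by CRT there is a unique solution modulo M = 3 · 5 · 13 = 195.
Solve pairwise, accumulating the modulus:
  Start with x ≡ 1 (mod 3).
  Combine with x ≡ 2 (mod 5): since gcd(3, 5) = 1, we get a unique residue mod 15.
    Write x = 1 + 3·t and substitute into x ≡ 2 (mod 5): 3·t ≡ 2 − 1 = 1 (mod 5).
    The inverse of 3 mod 5 is 2 (since 3·2 = 6 = 1·5 + 1), so t ≡ 2·1 = 2 ≡ 2 (mod 5).
    Then x = 1 + 3·2 = 7, valid modulo lcm(3, 5) = 15: x ≡ 7 (mod 15).
  Combine with x ≡ 1 (mod 13): since gcd(15, 13) = 1, we get a unique residue mod 195.
    Write x = 7 + 15·t and substitute into x ≡ 1 (mod 13): 15·t ≡ 1 − 7 = -6 (mod 13).
    Reduce coefficients mod 13: 2·t ≡ 7 (mod 13).
    The inverse of 2 mod 13 is 7 (since 2·7 = 14 = 1·13 + 1), so t ≡ 7·7 = 49 ≡ 10 (mod 13).
    Then x = 7 + 15·10 = 157, valid modulo lcm(15, 13) = 195: x ≡ 157 (mod 195).
Verify: 157 mod 3 = 1 ✓, 157 mod 5 = 2 ✓, 157 mod 13 = 1 ✓.

x ≡ 157 (mod 195).


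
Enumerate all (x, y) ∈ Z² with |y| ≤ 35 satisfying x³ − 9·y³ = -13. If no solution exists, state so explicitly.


The equation is x³ - 9y³ = -13. For fixed y, x³ = 9·y³ − 13, so a solution requires the RHS to be a perfect cube.
Strategy: iterate y from -35 to 35, compute RHS = 9·y³ − 13, and check whether it is a (positive or negative) perfect cube.
Check small values of y:
  y = 0: RHS = -13 is not a perfect cube.
  y = 1: RHS = -4 is not a perfect cube.
  y = -1: RHS = -22 is not a perfect cube.
  y = 2: RHS = 59 is not a perfect cube.
  y = -2: RHS = -85 is not a perfect cube.
  y = 3: RHS = 230 is not a perfect cube.
  y = -3: RHS = -256 is not a perfect cube.
Continuing the search up to |y| = 35 finds no solutions either.
No (x, y) in the scanned range satisfies the equation.

No integer solutions with |y| ≤ 35.


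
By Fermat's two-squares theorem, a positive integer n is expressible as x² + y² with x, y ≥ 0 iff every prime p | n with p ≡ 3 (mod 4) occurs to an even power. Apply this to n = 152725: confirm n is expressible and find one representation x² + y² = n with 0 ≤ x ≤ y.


Step 1: Factor n = 152725 = 5^2 · 41 · 149.
Step 2: Check the mod-4 condition on each prime factor: 5 ≡ 1 (mod 4), exponent 2; 41 ≡ 1 (mod 4), exponent 1; 149 ≡ 1 (mod 4), exponent 1.
All primes ≡ 3 (mod 4) appear to even exponent (or don't appear), so by the two-squares theorem n IS expressible as a sum of two squares.
Step 3: Build a representation. Group n = k² · m with k = 5 and m = 41 · 149 = 6109 (a product of primes ≡ 1 (mod 4)); a representation of m scales to one of n via (k·x)² + (k·y)² = k²(x² + y²). Each prime p ≡ 1 (mod 4) is itself a sum of two squares; find a² by testing p − a² for a perfect square:
  41: 41 − 1² = 40, 41 − 2² = 37, 41 − 3² = 32, 41 − 4² = 25 = 5² ⇒ 41 = 4² + 5².
  149: 149 − 1² = 148, 149 − 2² = 145, 149 − 3² = 140, 149 − 4² = 133, 149 − 5² = 124, 149 − 6² = 113, 149 − 7² = 100 = 10² ⇒ 149 = 7² + 10².
  Combine using the Brahmagupta–Fibonacci identity (a² + b²)(c² + d²) = (ac − bd)² + (ad + bc)² = (ac + bd)² + (ad − bc)²:
  41 · 149 = 6109: from (4² + 5²)(7² + 10²), take (4·7 − 5·10, 4·10 + 5·7) = (28 − 50, 40 + 35) = (-22, 75); dropping signs (only squares matter) gives (22, 75); check 22² + 75² = 484 + 5625 = 6109 ✓.
  Scale by k = 5: (5·22, 5·75) = (110, 375).
Step 4: Order so x ≤ y and verify: 110² + 375² = 12100 + 140625 = 152725 = n. ✓

n = 152725 = 110² + 375² (one valid representation with x ≤ y).


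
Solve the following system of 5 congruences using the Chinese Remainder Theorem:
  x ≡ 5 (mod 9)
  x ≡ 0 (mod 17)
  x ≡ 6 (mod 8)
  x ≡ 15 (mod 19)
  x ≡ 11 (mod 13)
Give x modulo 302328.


Product of moduli M = 9 · 17 · 8 · 19 · 13 = 302328.
Merge one congruence at a time:
  Start: x ≡ 5 (mod 9).
  Combine with x ≡ 0 (mod 17); new modulus lcm = 153.
    Write x = 5 + 9·t and substitute into x ≡ 0 (mod 17): 9·t ≡ 0 − 5 = -5 (mod 17).
    Reduce coefficients mod 17: 9·t ≡ 12 (mod 17).
    The inverse of 9 mod 17 is 2 (since 9·2 = 18 = 1·17 + 1), so t ≡ 2·12 = 24 ≡ 7 (mod 17).
    Then x = 5 + 9·7 = 68, valid modulo lcm(9, 17) = 153: x ≡ 68 (mod 153).
  Combine with x ≡ 6 (mod 8); new modulus lcm = 1224.
    Write x = 68 + 153·t and substitute into x ≡ 6 (mod 8): 153·t ≡ 6 − 68 = -62 (mod 8).
    Reduce coefficients mod 8: 1·t ≡ 2 (mod 8).
    So t ≡ 2 (mod 8).
    Then x = 68 + 153·2 = 374, valid modulo lcm(153, 8) = 1224: x ≡ 374 (mod 1224).
  Combine with x ≡ 15 (mod 19); new modulus lcm = 23256.
    Write x = 374 + 1224·t and substitute into x ≡ 15 (mod 19): 1224·t ≡ 15 − 374 = -359 (mod 19).
    Reduce coefficients mod 19: 8·t ≡ 2 (mod 19).
    The inverse of 8 mod 19 is 12 (since 8·12 = 96 = 5·19 + 1), so t ≡ 12·2 = 24 ≡ 5 (mod 19).
    Then x = 374 + 1224·5 = 6494, valid modulo lcm(1224, 19) = 23256: x ≡ 6494 (mod 23256).
  Combine with x ≡ 11 (mod 13); new modulus lcm = 302328.
    Write x = 6494 + 23256·t and substitute into x ≡ 11 (mod 13): 23256·t ≡ 11 − 6494 = -6483 (mod 13).
    Reduce coefficients mod 13: 12·t ≡ 4 (mod 13).
    The inverse of 12 mod 13 is 12 (since 12·12 = 144 = 11·13 + 1), so t ≡ 12·4 = 48 ≡ 9 (mod 13).
    Then x = 6494 + 23256·9 = 215798, valid modulo lcm(23256, 13) = 302328: x ≡ 215798 (mod 302328).
Verify against each original: 215798 mod 9 = 5, 215798 mod 17 = 0, 215798 mod 8 = 6, 215798 mod 19 = 15, 215798 mod 13 = 11.

x ≡ 215798 (mod 302328).


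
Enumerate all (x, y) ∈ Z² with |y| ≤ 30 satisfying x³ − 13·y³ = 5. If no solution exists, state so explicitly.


The equation is x³ - 13y³ = 5. For fixed y, x³ = 13·y³ + 5, so a solution requires the RHS to be a perfect cube.
Strategy: iterate y from -30 to 30, compute RHS = 13·y³ + 5, and check whether it is a (positive or negative) perfect cube.
Check small values of y:
  y = 0: RHS = 5 is not a perfect cube.
  y = 1: RHS = 18 is not a perfect cube.
  y = -1: RHS = -8 = (-2)³ ⇒ x = -2 works.
  y = 2: RHS = 109 is not a perfect cube.
  y = -2: RHS = -99 is not a perfect cube.
  y = 3: RHS = 356 is not a perfect cube.
  y = -3: RHS = -346 is not a perfect cube.
Continuing the search up to |y| = 30 finds no further solutions beyond those listed.
Collected solutions: (-2, -1).

Solutions (with |y| ≤ 30): (-2, -1).


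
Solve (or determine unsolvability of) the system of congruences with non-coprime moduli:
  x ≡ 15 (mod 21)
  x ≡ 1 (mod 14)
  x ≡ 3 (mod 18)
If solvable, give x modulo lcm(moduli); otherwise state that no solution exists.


Moduli 21, 14, 18 are not pairwise coprime, so CRT works modulo lcm(m_i) when all pairwise compatibility conditions hold.
Pairwise compatibility: gcd(m_i, m_j) must divide a_i - a_j for every pair.
Merge one congruence at a time:
  Start: x ≡ 15 (mod 21).
  Combine with x ≡ 1 (mod 14): gcd(21, 14) = 7; 1 - 15 = -14, which IS divisible by 7, so compatible.
    Write x = 15 + 21·t and substitute into x ≡ 1 (mod 14): 21·t ≡ 1 − 15 = -14 (mod 14).
    Divide the congruence (and modulus) by g = 7: 3·t ≡ -2 (mod 2).
    Reduce coefficients mod 2: 1·t ≡ 0 (mod 2).
    So t ≡ 0 (mod 2).
    Then x = 15 + 21·0 = 15, valid modulo lcm(21, 14) = 42: x ≡ 15 (mod 42).
  Combine with x ≡ 3 (mod 18): gcd(42, 18) = 6; 3 - 15 = -12, which IS divisible by 6, so compatible.
    Write x = 15 + 42·t and substitute into x ≡ 3 (mod 18): 42·t ≡ 3 − 15 = -12 (mod 18).
    Divide the congruence (and modulus) by g = 6: 7·t ≡ -2 (mod 3).
    Reduce coefficients mod 3: 1·t ≡ 1 (mod 3).
    So t ≡ 1 (mod 3).
    Then x = 15 + 42·1 = 57, valid modulo lcm(42, 18) = 126: x ≡ 57 (mod 126).
Verify: 57 mod 21 = 15, 57 mod 14 = 1, 57 mod 18 = 3.

x ≡ 57 (mod 126).


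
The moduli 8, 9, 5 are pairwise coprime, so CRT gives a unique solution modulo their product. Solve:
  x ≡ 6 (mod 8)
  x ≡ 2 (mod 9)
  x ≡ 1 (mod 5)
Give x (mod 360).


Moduli 8, 9, 5 are pairwise coprime; by CRT there is a unique solution modulo M = 8 · 9 · 5 = 360.
Solve pairwise, accumulating the modulus:
  Start with x ≡ 6 (mod 8).
  Combine with x ≡ 2 (mod 9): since gcd(8, 9) = 1, we get a unique residue mod 72.
    Write x = 6 + 8·t and substitute into x ≡ 2 (mod 9): 8·t ≡ 2 − 6 = -4 (mod 9).
    Reduce coefficients mod 9: 8·t ≡ 5 (mod 9).
    The inverse of 8 mod 9 is 8 (since 8·8 = 64 = 7·9 + 1), so t ≡ 8·5 = 40 ≡ 4 (mod 9).
    Then x = 6 + 8·4 = 38, valid modulo lcm(8, 9) = 72: x ≡ 38 (mod 72).
  Combine with x ≡ 1 (mod 5): since gcd(72, 5) = 1, we get a unique residue mod 360.
    Write x = 38 + 72·t and substitute into x ≡ 1 (mod 5): 72·t ≡ 1 − 38 = -37 (mod 5).
    Reduce coefficients mod 5: 2·t ≡ 3 (mod 5).
    The inverse of 2 mod 5 is 3 (since 2·3 = 6 = 1·5 + 1), so t ≡ 3·3 = 9 ≡ 4 (mod 5).
    Then x = 38 + 72·4 = 326, valid modulo lcm(72, 5) = 360: x ≡ 326 (mod 360).
Verify: 326 mod 8 = 6 ✓, 326 mod 9 = 2 ✓, 326 mod 5 = 1 ✓.

x ≡ 326 (mod 360).


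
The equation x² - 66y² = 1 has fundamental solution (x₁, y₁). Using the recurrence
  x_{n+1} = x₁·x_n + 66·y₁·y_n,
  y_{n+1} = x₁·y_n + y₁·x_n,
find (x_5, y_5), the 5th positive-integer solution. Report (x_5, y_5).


Step 1: Find the fundamental solution (x₁, y₁) of x² - 66y² = 1.
  Expand √66 as a continued fraction. a₀ = ⌊√66⌋ = 8; iterate m_{k+1} = d_k·a_k − m_k, d_{k+1} = (66 − m_{k+1}²)/d_k, a_{k+1} = ⌊(a₀ + m_{k+1})/d_{k+1}⌋ (starting m₀ = 0, d₀ = 1), with convergents p_k = a_k·p_{k-1} + p_{k-2}, q_k = a_k·q_{k-1} + q_{k-2} (p₋₁ = 1, q₋₁ = 0):
  k = 0: a₀ = 8; p₀/q₀ = 8/1; p₀² − 66·q₀² = 64 − 66 = -2.
  k = 1: m = 8, d = 2, a = ⌊(8 + 8)/2⌋ = 8; p/q = (8·8 + 1)/(8·1 + 0) = 65/8; p² − 66·q² = 4225 − 4224 = 1.
  The first convergent with p² − 66·q² = 1 gives the fundamental solution (x₁, y₁) = (65, 8).
Step 2: Apply the recurrence (x_{n+1}, y_{n+1}) = (x₁x_n + 66y₁y_n, x₁y_n + y₁x_n) repeatedly.
  From (x_1, y_1) = (65, 8): x_2 = 65·65 + 66·8·8 = 8449; y_2 = 65·8 + 8·65 = 1040.
  From (x_2, y_2) = (8449, 1040): x_3 = 65·8449 + 66·8·1040 = 1098305; y_3 = 65·1040 + 8·8449 = 135192.
  From (x_3, y_3) = (1098305, 135192): x_4 = 65·1098305 + 66·8·135192 = 142771201; y_4 = 65·135192 + 8·1098305 = 17573920.
  From (x_4, y_4) = (142771201, 17573920): x_5 = 65·142771201 + 66·8·17573920 = 18559157825; y_5 = 65·17573920 + 8·142771201 = 2284474408.
Step 3: Verify x_5² - 66·y_5² = 344442339173258730625 - 344442339173258730624 = 1 (should be 1). ✓

(x_1, y_1) = (65, 8); (x_5, y_5) = (18559157825, 2284474408).


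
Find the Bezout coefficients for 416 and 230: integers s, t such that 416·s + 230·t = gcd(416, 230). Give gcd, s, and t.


Euclidean algorithm on (416, 230) — divide until remainder is 0:
  416 = 1 · 230 + 186
  230 = 1 · 186 + 44
  186 = 4 · 44 + 10
  44 = 4 · 10 + 4
  10 = 2 · 4 + 2
  4 = 2 · 2 + 0
gcd(416, 230) = 2.
Track Bezout coefficients alongside the remainders: start with r₀ = 416 = a·1 + b·0 (s = 1, t = 0) and r₁ = 230 = a·0 + b·1 (s = 0, t = 1); each new remainder r_{k+1} = r_{k-1} − q_k·r_k inherits s_{k+1} = s_{k-1} − q_k·s_k, t_{k+1} = t_{k-1} − q_k·t_k, so r_k = a·s_k + b·t_k at every step:
  q = 1: r = 186, s = 1 − 1·0 = 1, t = 0 − 1·1 = -1  (check: 416·1 + 230·(-1) = 186)
  q = 1: r = 44, s = 0 − 1·1 = -1, t = 1 − 1·(-1) = 2  (check: 416·(-1) + 230·2 = 44)
  q = 4: r = 10, s = 1 − 4·(-1) = 5, t = -1 − 4·2 = -9  (check: 416·5 + 230·(-9) = 10)
  q = 4: r = 4, s = -1 − 4·5 = -21, t = 2 − 4·(-9) = 38  (check: 416·(-21) + 230·38 = 4)
  q = 2: r = 2, s = 5 − 2·(-21) = 47, t = -9 − 2·38 = -85  (check: 416·47 + 230·(-85) = 2)
The row with r = 2 (the gcd) gives the Bezout coefficients s = 47, t = -85.
Result: 416 · (47) + 230 · (-85) = 2.

gcd(416, 230) = 2; s = 47, t = -85 (check: 416·47 + 230·(-85) = 2).


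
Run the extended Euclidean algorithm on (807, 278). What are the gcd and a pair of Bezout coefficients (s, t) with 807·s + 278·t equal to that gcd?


Euclidean algorithm on (807, 278) — divide until remainder is 0:
  807 = 2 · 278 + 251
  278 = 1 · 251 + 27
  251 = 9 · 27 + 8
  27 = 3 · 8 + 3
  8 = 2 · 3 + 2
  3 = 1 · 2 + 1
  2 = 2 · 1 + 0
gcd(807, 278) = 1.
Track Bezout coefficients alongside the remainders: start with r₀ = 807 = a·1 + b·0 (s = 1, t = 0) and r₁ = 278 = a·0 + b·1 (s = 0, t = 1); each new remainder r_{k+1} = r_{k-1} − q_k·r_k inherits s_{k+1} = s_{k-1} − q_k·s_k, t_{k+1} = t_{k-1} − q_k·t_k, so r_k = a·s_k + b·t_k at every step:
  q = 2: r = 251, s = 1 − 2·0 = 1, t = 0 − 2·1 = -2  (check: 807·1 + 278·(-2) = 251)
  q = 1: r = 27, s = 0 − 1·1 = -1, t = 1 − 1·(-2) = 3  (check: 807·(-1) + 278·3 = 27)
  q = 9: r = 8, s = 1 − 9·(-1) = 10, t = -2 − 9·3 = -29  (check: 807·10 + 278·(-29) = 8)
  q = 3: r = 3, s = -1 − 3·10 = -31, t = 3 − 3·(-29) = 90  (check: 807·(-31) + 278·90 = 3)
  q = 2: r = 2, s = 10 − 2·(-31) = 72, t = -29 − 2·90 = -209  (check: 807·72 + 278·(-209) = 2)
  q = 1: r = 1, s = -31 − 1·72 = -103, t = 90 − 1·(-209) = 299  (check: 807·(-103) + 278·299 = 1)
The row with r = 1 (the gcd) gives the Bezout coefficients s = -103, t = 299.
Result: 807 · (-103) + 278 · (299) = 1.

gcd(807, 278) = 1; s = -103, t = 299 (check: 807·(-103) + 278·299 = 1).


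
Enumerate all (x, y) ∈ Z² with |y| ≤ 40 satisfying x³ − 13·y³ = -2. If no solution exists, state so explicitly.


The equation is x³ - 13y³ = -2. For fixed y, x³ = 13·y³ − 2, so a solution requires the RHS to be a perfect cube.
Strategy: iterate y from -40 to 40, compute RHS = 13·y³ − 2, and check whether it is a (positive or negative) perfect cube.
Check small values of y:
  y = 0: RHS = -2 is not a perfect cube.
  y = 1: RHS = 11 is not a perfect cube.
  y = -1: RHS = -15 is not a perfect cube.
  y = 2: RHS = 102 is not a perfect cube.
  y = -2: RHS = -106 is not a perfect cube.
  y = 3: RHS = 349 is not a perfect cube.
  y = -3: RHS = -353 is not a perfect cube.
Continuing the search up to |y| = 40 finds no solutions either.
No (x, y) in the scanned range satisfies the equation.

No integer solutions with |y| ≤ 40.


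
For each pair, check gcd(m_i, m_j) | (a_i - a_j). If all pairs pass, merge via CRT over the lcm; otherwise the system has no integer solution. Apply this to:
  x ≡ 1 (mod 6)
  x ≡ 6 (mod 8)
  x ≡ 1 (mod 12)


Moduli 6, 8, 12 are not pairwise coprime, so CRT works modulo lcm(m_i) when all pairwise compatibility conditions hold.
Pairwise compatibility: gcd(m_i, m_j) must divide a_i - a_j for every pair.
Merge one congruence at a time:
  Start: x ≡ 1 (mod 6).
  Combine with x ≡ 6 (mod 8): gcd(6, 8) = 2, and 6 - 1 = 5 is NOT divisible by 2.
    ⇒ system is inconsistent (no integer solution).

No solution (the system is inconsistent).


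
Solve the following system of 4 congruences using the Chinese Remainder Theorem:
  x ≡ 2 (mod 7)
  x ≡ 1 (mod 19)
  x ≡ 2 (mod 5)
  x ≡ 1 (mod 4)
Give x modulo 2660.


Product of moduli M = 7 · 19 · 5 · 4 = 2660.
Merge one congruence at a time:
  Start: x ≡ 2 (mod 7).
  Combine with x ≡ 1 (mod 19); new modulus lcm = 133.
    Write x = 2 + 7·t and substitute into x ≡ 1 (mod 19): 7·t ≡ 1 − 2 = -1 (mod 19).
    Reduce coefficients mod 19: 7·t ≡ 18 (mod 19).
    The inverse of 7 mod 19 is 11 (since 7·11 = 77 = 4·19 + 1), so t ≡ 11·18 = 198 ≡ 8 (mod 19).
    Then x = 2 + 7·8 = 58, valid modulo lcm(7, 19) = 133: x ≡ 58 (mod 133).
  Combine with x ≡ 2 (mod 5); new modulus lcm = 665.
    Write x = 58 + 133·t and substitute into x ≡ 2 (mod 5): 133·t ≡ 2 − 58 = -56 (mod 5).
    Reduce coefficients mod 5: 3·t ≡ 4 (mod 5).
    The inverse of 3 mod 5 is 2 (since 3·2 = 6 = 1·5 + 1), so t ≡ 2·4 = 8 ≡ 3 (mod 5).
    Then x = 58 + 133·3 = 457, valid modulo lcm(133, 5) = 665: x ≡ 457 (mod 665).
  Combine with x ≡ 1 (mod 4); new modulus lcm = 2660.
    Write x = 457 + 665·t and substitute into x ≡ 1 (mod 4): 665·t ≡ 1 − 457 = -456 (mod 4).
    Reduce coefficients mod 4: 1·t ≡ 0 (mod 4).
    So t ≡ 0 (mod 4).
    Then x = 457 + 665·0 = 457, valid modulo lcm(665, 4) = 2660: x ≡ 457 (mod 2660).
Verify against each original: 457 mod 7 = 2, 457 mod 19 = 1, 457 mod 5 = 2, 457 mod 4 = 1.

x ≡ 457 (mod 2660).


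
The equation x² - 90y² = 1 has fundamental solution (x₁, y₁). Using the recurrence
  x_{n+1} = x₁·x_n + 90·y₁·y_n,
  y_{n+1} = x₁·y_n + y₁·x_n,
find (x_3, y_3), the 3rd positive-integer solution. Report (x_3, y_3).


Step 1: Find the fundamental solution (x₁, y₁) of x² - 90y² = 1.
  Expand √90 as a continued fraction. a₀ = ⌊√90⌋ = 9; iterate m_{k+1} = d_k·a_k − m_k, d_{k+1} = (90 − m_{k+1}²)/d_k, a_{k+1} = ⌊(a₀ + m_{k+1})/d_{k+1}⌋ (starting m₀ = 0, d₀ = 1), with convergents p_k = a_k·p_{k-1} + p_{k-2}, q_k = a_k·q_{k-1} + q_{k-2} (p₋₁ = 1, q₋₁ = 0):
  k = 0: a₀ = 9; p₀/q₀ = 9/1; p₀² − 90·q₀² = 81 − 90 = -9.
  k = 1: m = 9, d = 9, a = ⌊(9 + 9)/9⌋ = 2; p/q = (2·9 + 1)/(2·1 + 0) = 19/2; p² − 90·q² = 361 − 360 = 1.
  The first convergent with p² − 90·q² = 1 gives the fundamental solution (x₁, y₁) = (19, 2).
Step 2: Apply the recurrence (x_{n+1}, y_{n+1}) = (x₁x_n + 90y₁y_n, x₁y_n + y₁x_n) repeatedly.
  From (x_1, y_1) = (19, 2): x_2 = 19·19 + 90·2·2 = 721; y_2 = 19·2 + 2·19 = 76.
  From (x_2, y_2) = (721, 76): x_3 = 19·721 + 90·2·76 = 27379; y_3 = 19·76 + 2·721 = 2886.
Step 3: Verify x_3² - 90·y_3² = 749609641 - 749609640 = 1 (should be 1). ✓

(x_1, y_1) = (19, 2); (x_3, y_3) = (27379, 2886).


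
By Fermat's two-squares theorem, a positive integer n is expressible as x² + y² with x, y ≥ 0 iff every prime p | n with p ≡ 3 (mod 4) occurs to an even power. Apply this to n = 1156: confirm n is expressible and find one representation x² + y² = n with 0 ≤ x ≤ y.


Step 1: Factor n = 1156 = 2^2 · 17^2.
Step 2: Check the mod-4 condition on each prime factor: 2 = 2 (special); 17 ≡ 1 (mod 4), exponent 2.
All primes ≡ 3 (mod 4) appear to even exponent (or don't appear), so by the two-squares theorem n IS expressible as a sum of two squares.
Step 3: Build a representation. Group n = k² · m with k = 2 and m = 17 · 17 = 289 (a product of primes ≡ 1 (mod 4)); a representation of m scales to one of n via (k·x)² + (k·y)² = k²(x² + y²). Each prime p ≡ 1 (mod 4) is itself a sum of two squares; find a² by testing p − a² for a perfect square:
  17: 17 − 1² = 16 = 4² ⇒ 17 = 1² + 4².
  Combine using the Brahmagupta–Fibonacci identity (a² + b²)(c² + d²) = (ac − bd)² + (ad + bc)² = (ac + bd)² + (ad − bc)²:
  17 · 17 = 289: from (1² + 4²)(1² + 4²), take (1·1 − 4·4, 1·4 + 4·1) = (1 − 16, 4 + 4) = (-15, 8); dropping signs (only squares matter) gives (15, 8); check 15² + 8² = 225 + 64 = 289 ✓.
  Scale by k = 2: (2·15, 2·8) = (30, 16).
Step 4: Order so x ≤ y and verify: 16² + 30² = 256 + 900 = 1156 = n. ✓

n = 1156 = 16² + 30² (one valid representation with x ≤ y).


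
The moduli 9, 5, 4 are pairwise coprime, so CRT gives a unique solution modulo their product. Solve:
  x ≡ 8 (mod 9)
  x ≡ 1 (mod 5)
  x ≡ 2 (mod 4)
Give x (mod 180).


Moduli 9, 5, 4 are pairwise coprime; by CRT there is a unique solution modulo M = 9 · 5 · 4 = 180.
Solve pairwise, accumulating the modulus:
  Start with x ≡ 8 (mod 9).
  Combine with x ≡ 1 (mod 5): since gcd(9, 5) = 1, we get a unique residue mod 45.
    Write x = 8 + 9·t and substitute into x ≡ 1 (mod 5): 9·t ≡ 1 − 8 = -7 (mod 5).
    Reduce coefficients mod 5: 4·t ≡ 3 (mod 5).
    The inverse of 4 mod 5 is 4 (since 4·4 = 16 = 3·5 + 1), so t ≡ 4·3 = 12 ≡ 2 (mod 5).
    Then x = 8 + 9·2 = 26, valid modulo lcm(9, 5) = 45: x ≡ 26 (mod 45).
  Combine with x ≡ 2 (mod 4): since gcd(45, 4) = 1, we get a unique residue mod 180.
    Write x = 26 + 45·t and substitute into x ≡ 2 (mod 4): 45·t ≡ 2 − 26 = -24 (mod 4).
    Reduce coefficients mod 4: 1·t ≡ 0 (mod 4).
    So t ≡ 0 (mod 4).
    Then x = 26 + 45·0 = 26, valid modulo lcm(45, 4) = 180: x ≡ 26 (mod 180).
Verify: 26 mod 9 = 8 ✓, 26 mod 5 = 1 ✓, 26 mod 4 = 2 ✓.

x ≡ 26 (mod 180).


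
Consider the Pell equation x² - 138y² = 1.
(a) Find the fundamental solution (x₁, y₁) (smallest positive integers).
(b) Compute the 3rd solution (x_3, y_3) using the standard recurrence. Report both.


Step 1: Find the fundamental solution (x₁, y₁) of x² - 138y² = 1.
  Expand √138 as a continued fraction. a₀ = ⌊√138⌋ = 11; iterate m_{k+1} = d_k·a_k − m_k, d_{k+1} = (138 − m_{k+1}²)/d_k, a_{k+1} = ⌊(a₀ + m_{k+1})/d_{k+1}⌋ (starting m₀ = 0, d₀ = 1), with convergents p_k = a_k·p_{k-1} + p_{k-2}, q_k = a_k·q_{k-1} + q_{k-2} (p₋₁ = 1, q₋₁ = 0):
  k = 0: a₀ = 11; p₀/q₀ = 11/1; p₀² − 138·q₀² = 121 − 138 = -17.
  k = 1: m = 11, d = 17, a = ⌊(11 + 11)/17⌋ = 1; p/q = (1·11 + 1)/(1·1 + 0) = 12/1; p² − 138·q² = 144 − 138 = 6.
  k = 2: m = 6, d = 6, a = ⌊(11 + 6)/6⌋ = 2; p/q = (2·12 + 11)/(2·1 + 1) = 35/3; p² − 138·q² = 1225 − 1242 = -17.
  k = 3: m = 6, d = 17, a = ⌊(11 + 6)/17⌋ = 1; p/q = (1·35 + 12)/(1·3 + 1) = 47/4; p² − 138·q² = 2209 − 2208 = 1.
  The first convergent with p² − 138·q² = 1 gives the fundamental solution (x₁, y₁) = (47, 4).
Step 2: Apply the recurrence (x_{n+1}, y_{n+1}) = (x₁x_n + 138y₁y_n, x₁y_n + y₁x_n) repeatedly.
  From (x_1, y_1) = (47, 4): x_2 = 47·47 + 138·4·4 = 4417; y_2 = 47·4 + 4·47 = 376.
  From (x_2, y_2) = (4417, 376): x_3 = 47·4417 + 138·4·376 = 415151; y_3 = 47·376 + 4·4417 = 35340.
Step 3: Verify x_3² - 138·y_3² = 172350352801 - 172350352800 = 1 (should be 1). ✓

(x_1, y_1) = (47, 4); (x_3, y_3) = (415151, 35340).


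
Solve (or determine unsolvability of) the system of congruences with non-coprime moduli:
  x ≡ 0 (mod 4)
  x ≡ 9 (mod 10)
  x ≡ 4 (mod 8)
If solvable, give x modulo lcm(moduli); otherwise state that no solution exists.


Moduli 4, 10, 8 are not pairwise coprime, so CRT works modulo lcm(m_i) when all pairwise compatibility conditions hold.
Pairwise compatibility: gcd(m_i, m_j) must divide a_i - a_j for every pair.
Merge one congruence at a time:
  Start: x ≡ 0 (mod 4).
  Combine with x ≡ 9 (mod 10): gcd(4, 10) = 2, and 9 - 0 = 9 is NOT divisible by 2.
    ⇒ system is inconsistent (no integer solution).

No solution (the system is inconsistent).


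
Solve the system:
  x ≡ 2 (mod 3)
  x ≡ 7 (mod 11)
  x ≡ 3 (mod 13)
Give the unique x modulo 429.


Moduli 3, 11, 13 are pairwise coprime; by CRT there is a unique solution modulo M = 3 · 11 · 13 = 429.
Solve pairwise, accumulating the modulus:
  Start with x ≡ 2 (mod 3).
  Combine with x ≡ 7 (mod 11): since gcd(3, 11) = 1, we get a unique residue mod 33.
    Write x = 2 + 3·t and substitute into x ≡ 7 (mod 11): 3·t ≡ 7 − 2 = 5 (mod 11).
    The inverse of 3 mod 11 is 4 (since 3·4 = 12 = 1·11 + 1), so t ≡ 4·5 = 20 ≡ 9 (mod 11).
    Then x = 2 + 3·9 = 29, valid modulo lcm(3, 11) = 33: x ≡ 29 (mod 33).
  Combine with x ≡ 3 (mod 13): since gcd(33, 13) = 1, we get a unique residue mod 429.
    Write x = 29 + 33·t and substitute into x ≡ 3 (mod 13): 33·t ≡ 3 − 29 = -26 (mod 13).
    Reduce coefficients mod 13: 7·t ≡ 0 (mod 13).
    The inverse of 7 mod 13 is 2 (since 7·2 = 14 = 1·13 + 1), so t ≡ 2·0 = 0 ≡ 0 (mod 13).
    Then x = 29 + 33·0 = 29, valid modulo lcm(33, 13) = 429: x ≡ 29 (mod 429).
Verify: 29 mod 3 = 2 ✓, 29 mod 11 = 7 ✓, 29 mod 13 = 3 ✓.

x ≡ 29 (mod 429).


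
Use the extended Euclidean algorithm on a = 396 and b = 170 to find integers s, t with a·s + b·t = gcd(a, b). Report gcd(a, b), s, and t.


Euclidean algorithm on (396, 170) — divide until remainder is 0:
  396 = 2 · 170 + 56
  170 = 3 · 56 + 2
  56 = 28 · 2 + 0
gcd(396, 170) = 2.
Track Bezout coefficients alongside the remainders: start with r₀ = 396 = a·1 + b·0 (s = 1, t = 0) and r₁ = 170 = a·0 + b·1 (s = 0, t = 1); each new remainder r_{k+1} = r_{k-1} − q_k·r_k inherits s_{k+1} = s_{k-1} − q_k·s_k, t_{k+1} = t_{k-1} − q_k·t_k, so r_k = a·s_k + b·t_k at every step:
  q = 2: r = 56, s = 1 − 2·0 = 1, t = 0 − 2·1 = -2  (check: 396·1 + 170·(-2) = 56)
  q = 3: r = 2, s = 0 − 3·1 = -3, t = 1 − 3·(-2) = 7  (check: 396·(-3) + 170·7 = 2)
The row with r = 2 (the gcd) gives the Bezout coefficients s = -3, t = 7.
Result: 396 · (-3) + 170 · (7) = 2.

gcd(396, 170) = 2; s = -3, t = 7 (check: 396·(-3) + 170·7 = 2).


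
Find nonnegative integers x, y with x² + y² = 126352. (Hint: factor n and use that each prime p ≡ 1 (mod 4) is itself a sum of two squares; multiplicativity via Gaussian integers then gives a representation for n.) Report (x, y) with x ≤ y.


Step 1: Factor n = 126352 = 2^4 · 53 · 149.
Step 2: Check the mod-4 condition on each prime factor: 2 = 2 (special); 53 ≡ 1 (mod 4), exponent 1; 149 ≡ 1 (mod 4), exponent 1.
All primes ≡ 3 (mod 4) appear to even exponent (or don't appear), so by the two-squares theorem n IS expressible as a sum of two squares.
Step 3: Build a representation. Group n = k² · m with k = 4 and m = 53 · 149 = 7897 (a product of primes ≡ 1 (mod 4)); a representation of m scales to one of n via (k·x)² + (k·y)² = k²(x² + y²). Each prime p ≡ 1 (mod 4) is itself a sum of two squares; find a² by testing p − a² for a perfect square:
  53: 53 − 1² = 52, 53 − 2² = 49 = 7² ⇒ 53 = 2² + 7².
  149: 149 − 1² = 148, 149 − 2² = 145, 149 − 3² = 140, 149 − 4² = 133, 149 − 5² = 124, 149 − 6² = 113, 149 − 7² = 100 = 10² ⇒ 149 = 7² + 10².
  Combine using the Brahmagupta–Fibonacci identity (a² + b²)(c² + d²) = (ac − bd)² + (ad + bc)² = (ac + bd)² + (ad − bc)²:
  53 · 149 = 7897: from (2² + 7²)(7² + 10²), take (2·7 − 7·10, 2·10 + 7·7) = (14 − 70, 20 + 49) = (-56, 69); dropping signs (only squares matter) gives (56, 69); check 56² + 69² = 3136 + 4761 = 7897 ✓.
  Scale by k = 4: (4·56, 4·69) = (224, 276).
Step 4: Order so x ≤ y and verify: 224² + 276² = 50176 + 76176 = 126352 = n. ✓

n = 126352 = 224² + 276² (one valid representation with x ≤ y).


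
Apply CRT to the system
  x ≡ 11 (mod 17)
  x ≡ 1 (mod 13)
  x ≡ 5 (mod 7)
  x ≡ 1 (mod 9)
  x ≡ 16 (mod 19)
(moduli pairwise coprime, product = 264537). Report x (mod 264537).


Product of moduli M = 17 · 13 · 7 · 9 · 19 = 264537.
Merge one congruence at a time:
  Start: x ≡ 11 (mod 17).
  Combine with x ≡ 1 (mod 13); new modulus lcm = 221.
    Write x = 11 + 17·t and substitute into x ≡ 1 (mod 13): 17·t ≡ 1 − 11 = -10 (mod 13).
    Reduce coefficients mod 13: 4·t ≡ 3 (mod 13).
    The inverse of 4 mod 13 is 10 (since 4·10 = 40 = 3·13 + 1), so t ≡ 10·3 = 30 ≡ 4 (mod 13).
    Then x = 11 + 17·4 = 79, valid modulo lcm(17, 13) = 221: x ≡ 79 (mod 221).
  Combine with x ≡ 5 (mod 7); new modulus lcm = 1547.
    Write x = 79 + 221·t and substitute into x ≡ 5 (mod 7): 221·t ≡ 5 − 79 = -74 (mod 7).
    Reduce coefficients mod 7: 4·t ≡ 3 (mod 7).
    The inverse of 4 mod 7 is 2 (since 4·2 = 8 = 1·7 + 1), so t ≡ 2·3 = 6 ≡ 6 (mod 7).
    Then x = 79 + 221·6 = 1405, valid modulo lcm(221, 7) = 1547: x ≡ 1405 (mod 1547).
  Combine with x ≡ 1 (mod 9); new modulus lcm = 13923.
    Write x = 1405 + 1547·t and substitute into x ≡ 1 (mod 9): 1547·t ≡ 1 − 1405 = -1404 (mod 9).
    Reduce coefficients mod 9: 8·t ≡ 0 (mod 9).
    The inverse of 8 mod 9 is 8 (since 8·8 = 64 = 7·9 + 1), so t ≡ 8·0 = 0 ≡ 0 (mod 9).
    Then x = 1405 + 1547·0 = 1405, valid modulo lcm(1547, 9) = 13923: x ≡ 1405 (mod 13923).
  Combine with x ≡ 16 (mod 19); new modulus lcm = 264537.
    Write x = 1405 + 13923·t and substitute into x ≡ 16 (mod 19): 13923·t ≡ 16 − 1405 = -1389 (mod 19).
    Reduce coefficients mod 19: 15·t ≡ 17 (mod 19).
    The inverse of 15 mod 19 is 14 (since 15·14 = 210 = 11·19 + 1), so t ≡ 14·17 = 238 ≡ 10 (mod 19).
    Then x = 1405 + 13923·10 = 140635, valid modulo lcm(13923, 19) = 264537: x ≡ 140635 (mod 264537).
Verify against each original: 140635 mod 17 = 11, 140635 mod 13 = 1, 140635 mod 7 = 5, 140635 mod 9 = 1, 140635 mod 19 = 16.

x ≡ 140635 (mod 264537).


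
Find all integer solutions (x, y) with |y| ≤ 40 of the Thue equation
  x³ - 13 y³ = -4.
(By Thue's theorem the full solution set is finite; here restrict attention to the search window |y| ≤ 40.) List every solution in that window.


The equation is x³ - 13y³ = -4. For fixed y, x³ = 13·y³ − 4, so a solution requires the RHS to be a perfect cube.
Strategy: iterate y from -40 to 40, compute RHS = 13·y³ − 4, and check whether it is a (positive or negative) perfect cube.
Check small values of y:
  y = 0: RHS = -4 is not a perfect cube.
  y = 1: RHS = 9 is not a perfect cube.
  y = -1: RHS = -17 is not a perfect cube.
  y = 2: RHS = 100 is not a perfect cube.
  y = -2: RHS = -108 is not a perfect cube.
  y = 3: RHS = 347 is not a perfect cube.
  y = -3: RHS = -355 is not a perfect cube.
Continuing the search up to |y| = 40 finds no solutions either.
No (x, y) in the scanned range satisfies the equation.

No integer solutions with |y| ≤ 40.


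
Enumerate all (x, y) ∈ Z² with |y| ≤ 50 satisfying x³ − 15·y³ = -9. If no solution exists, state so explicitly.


The equation is x³ - 15y³ = -9. For fixed y, x³ = 15·y³ − 9, so a solution requires the RHS to be a perfect cube.
Strategy: iterate y from -50 to 50, compute RHS = 15·y³ − 9, and check whether it is a (positive or negative) perfect cube.
Check small values of y:
  y = 0: RHS = -9 is not a perfect cube.
  y = 1: RHS = 6 is not a perfect cube.
  y = -1: RHS = -24 is not a perfect cube.
  y = 2: RHS = 111 is not a perfect cube.
  y = -2: RHS = -129 is not a perfect cube.
  y = 3: RHS = 396 is not a perfect cube.
  y = -3: RHS = -414 is not a perfect cube.
Continuing the search up to |y| = 50 finds no solutions either.
No (x, y) in the scanned range satisfies the equation.

No integer solutions with |y| ≤ 50.


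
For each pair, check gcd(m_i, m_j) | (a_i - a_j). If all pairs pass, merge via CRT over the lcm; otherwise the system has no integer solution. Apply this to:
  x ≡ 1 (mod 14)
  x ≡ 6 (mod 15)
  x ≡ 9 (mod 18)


Moduli 14, 15, 18 are not pairwise coprime, so CRT works modulo lcm(m_i) when all pairwise compatibility conditions hold.
Pairwise compatibility: gcd(m_i, m_j) must divide a_i - a_j for every pair.
Merge one congruence at a time:
  Start: x ≡ 1 (mod 14).
  Combine with x ≡ 6 (mod 15): gcd(14, 15) = 1; 6 - 1 = 5, which IS divisible by 1, so compatible.
    Write x = 1 + 14·t and substitute into x ≡ 6 (mod 15): 14·t ≡ 6 − 1 = 5 (mod 15).
    The inverse of 14 mod 15 is 14 (since 14·14 = 196 = 13·15 + 1), so t ≡ 14·5 = 70 ≡ 10 (mod 15).
    Then x = 1 + 14·10 = 141, valid modulo lcm(14, 15) = 210: x ≡ 141 (mod 210).
  Combine with x ≡ 9 (mod 18): gcd(210, 18) = 6; 9 - 141 = -132, which IS divisible by 6, so compatible.
    Write x = 141 + 210·t and substitute into x ≡ 9 (mod 18): 210·t ≡ 9 − 141 = -132 (mod 18).
    Divide the congruence (and modulus) by g = 6: 35·t ≡ -22 (mod 3).
    Reduce coefficients mod 3: 2·t ≡ 2 (mod 3).
    The inverse of 2 mod 3 is 2 (since 2·2 = 4 = 1·3 + 1), so t ≡ 2·2 = 4 ≡ 1 (mod 3).
    Then x = 141 + 210·1 = 351, valid modulo lcm(210, 18) = 630: x ≡ 351 (mod 630).
Verify: 351 mod 14 = 1, 351 mod 15 = 6, 351 mod 18 = 9.

x ≡ 351 (mod 630).


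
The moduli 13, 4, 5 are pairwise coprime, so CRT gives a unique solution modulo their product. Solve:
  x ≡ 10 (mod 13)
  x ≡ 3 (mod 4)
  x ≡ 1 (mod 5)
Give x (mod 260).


Moduli 13, 4, 5 are pairwise coprime; by CRT there is a unique solution modulo M = 13 · 4 · 5 = 260.
Solve pairwise, accumulating the modulus:
  Start with x ≡ 10 (mod 13).
  Combine with x ≡ 3 (mod 4): since gcd(13, 4) = 1, we get a unique residue mod 52.
    Write x = 10 + 13·t and substitute into x ≡ 3 (mod 4): 13·t ≡ 3 − 10 = -7 (mod 4).
    Reduce coefficients mod 4: 1·t ≡ 1 (mod 4).
    So t ≡ 1 (mod 4).
    Then x = 10 + 13·1 = 23, valid modulo lcm(13, 4) = 52: x ≡ 23 (mod 52).
  Combine with x ≡ 1 (mod 5): since gcd(52, 5) = 1, we get a unique residue mod 260.
    Write x = 23 + 52·t and substitute into x ≡ 1 (mod 5): 52·t ≡ 1 − 23 = -22 (mod 5).
    Reduce coefficients mod 5: 2·t ≡ 3 (mod 5).
    The inverse of 2 mod 5 is 3 (since 2·3 = 6 = 1·5 + 1), so t ≡ 3·3 = 9 ≡ 4 (mod 5).
    Then x = 23 + 52·4 = 231, valid modulo lcm(52, 5) = 260: x ≡ 231 (mod 260).
Verify: 231 mod 13 = 10 ✓, 231 mod 4 = 3 ✓, 231 mod 5 = 1 ✓.

x ≡ 231 (mod 260).


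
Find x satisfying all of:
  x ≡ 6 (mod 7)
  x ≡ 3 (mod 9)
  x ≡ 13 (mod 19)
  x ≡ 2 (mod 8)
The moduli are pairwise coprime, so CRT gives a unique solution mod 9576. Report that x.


Product of moduli M = 7 · 9 · 19 · 8 = 9576.
Merge one congruence at a time:
  Start: x ≡ 6 (mod 7).
  Combine with x ≡ 3 (mod 9); new modulus lcm = 63.
    Write x = 6 + 7·t and substitute into x ≡ 3 (mod 9): 7·t ≡ 3 − 6 = -3 (mod 9).
    Reduce coefficients mod 9: 7·t ≡ 6 (mod 9).
    The inverse of 7 mod 9 is 4 (since 7·4 = 28 = 3·9 + 1), so t ≡ 4·6 = 24 ≡ 6 (mod 9).
    Then x = 6 + 7·6 = 48, valid modulo lcm(7, 9) = 63: x ≡ 48 (mod 63).
  Combine with x ≡ 13 (mod 19); new modulus lcm = 1197.
    Write x = 48 + 63·t and substitute into x ≡ 13 (mod 19): 63·t ≡ 13 − 48 = -35 (mod 19).
    Reduce coefficients mod 19: 6·t ≡ 3 (mod 19).
    The inverse of 6 mod 19 is 16 (since 6·16 = 96 = 5·19 + 1), so t ≡ 16·3 = 48 ≡ 10 (mod 19).
    Then x = 48 + 63·10 = 678, valid modulo lcm(63, 19) = 1197: x ≡ 678 (mod 1197).
  Combine with x ≡ 2 (mod 8); new modulus lcm = 9576.
    Write x = 678 + 1197·t and substitute into x ≡ 2 (mod 8): 1197·t ≡ 2 − 678 = -676 (mod 8).
    Reduce coefficients mod 8: 5·t ≡ 4 (mod 8).
    The inverse of 5 mod 8 is 5 (since 5·5 = 25 = 3·8 + 1), so t ≡ 5·4 = 20 ≡ 4 (mod 8).
    Then x = 678 + 1197·4 = 5466, valid modulo lcm(1197, 8) = 9576: x ≡ 5466 (mod 9576).
Verify against each original: 5466 mod 7 = 6, 5466 mod 9 = 3, 5466 mod 19 = 13, 5466 mod 8 = 2.

x ≡ 5466 (mod 9576).
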